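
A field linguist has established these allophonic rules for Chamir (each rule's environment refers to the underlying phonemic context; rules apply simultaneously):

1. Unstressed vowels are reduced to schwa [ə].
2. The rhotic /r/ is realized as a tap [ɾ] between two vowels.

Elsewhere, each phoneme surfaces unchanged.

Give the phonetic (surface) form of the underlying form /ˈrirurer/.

[ˈriɾəɾər]

/r/ (word-initial) fails the environment for rule 2, so it stays [r].
/i/ — between /r/ and /r/; rule 1 does not apply here → [i].
/r/ — between /i/ and /u/, between two vowels — surfaces as [ɾ] (rule 2).
/u/ — between /r/ and /r/, in an unstressed syllable — surfaces as [ə] (rule 1).
/r/ (between /u/ and /e/) occurs between two vowels → [ɾ] by rule 2.
/e/ (between /r/ and /r/) occurs in an unstressed syllable → [ə] by rule 1.
/r/ (word-final): rule 2 targets it, but not between two vowels → unchanged [r].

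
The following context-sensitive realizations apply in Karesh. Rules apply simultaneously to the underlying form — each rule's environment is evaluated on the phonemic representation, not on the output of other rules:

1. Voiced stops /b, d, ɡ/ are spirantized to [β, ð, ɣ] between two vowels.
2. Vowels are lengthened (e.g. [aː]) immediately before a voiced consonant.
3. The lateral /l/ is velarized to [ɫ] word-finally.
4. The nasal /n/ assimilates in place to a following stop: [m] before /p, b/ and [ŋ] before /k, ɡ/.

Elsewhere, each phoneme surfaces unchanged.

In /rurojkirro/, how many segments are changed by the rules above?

Segments that undergo a rule: /u/ → [uː] (rule 2); /o/ → [oː] (rule 2); /i/ → [iː] (rule 2).
All other segments surface unchanged.

3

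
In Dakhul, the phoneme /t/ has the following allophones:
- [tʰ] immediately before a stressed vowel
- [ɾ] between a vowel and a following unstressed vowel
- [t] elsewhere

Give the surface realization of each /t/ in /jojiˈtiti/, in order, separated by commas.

[tʰ], [ɾ]

Occurrence 1 (position 5): immediately before a stressed vowel → [tʰ].
Occurrence 2 (position 7): between a vowel and an unstressed vowel → [ɾ].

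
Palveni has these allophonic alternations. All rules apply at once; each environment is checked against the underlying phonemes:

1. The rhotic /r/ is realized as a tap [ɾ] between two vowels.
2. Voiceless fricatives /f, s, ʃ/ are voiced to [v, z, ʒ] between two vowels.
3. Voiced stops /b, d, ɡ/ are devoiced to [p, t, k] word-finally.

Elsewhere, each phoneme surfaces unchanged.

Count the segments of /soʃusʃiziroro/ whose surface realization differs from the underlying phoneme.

Segments that undergo a rule: /ʃ/ → [ʒ] (rule 2); /r/ → [ɾ] (rule 1); /r/ → [ɾ] (rule 1).
All other segments surface unchanged.

3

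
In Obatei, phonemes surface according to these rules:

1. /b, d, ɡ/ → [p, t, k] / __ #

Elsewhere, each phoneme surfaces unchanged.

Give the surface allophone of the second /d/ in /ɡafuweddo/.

/d/ (between /d/ and /o/): rule 1 targets it, but not word-finally → unchanged [d].

[d]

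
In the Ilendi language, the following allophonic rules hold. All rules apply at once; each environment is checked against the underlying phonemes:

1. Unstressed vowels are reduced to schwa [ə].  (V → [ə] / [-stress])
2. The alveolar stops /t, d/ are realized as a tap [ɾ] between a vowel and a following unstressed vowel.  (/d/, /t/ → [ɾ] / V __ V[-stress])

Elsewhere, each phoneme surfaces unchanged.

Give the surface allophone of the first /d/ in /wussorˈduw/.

/d/ (between /r/ and /u/): rule 2 targets it, but not between a vowel and a following unstressed vowel → unchanged [d].

[d]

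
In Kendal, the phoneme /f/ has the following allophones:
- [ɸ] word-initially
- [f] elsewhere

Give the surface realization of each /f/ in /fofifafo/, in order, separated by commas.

Occurrence 1 (position 1): word-initially → [ɸ].
Occurrence 2 (position 3): no conditioning environment matches → elsewhere allophone [f].
Occurrence 3 (position 5): no conditioning environment matches → elsewhere allophone [f].
Occurrence 4 (position 7): no conditioning environment matches → elsewhere allophone [f].

[ɸ], [f], [f], [f]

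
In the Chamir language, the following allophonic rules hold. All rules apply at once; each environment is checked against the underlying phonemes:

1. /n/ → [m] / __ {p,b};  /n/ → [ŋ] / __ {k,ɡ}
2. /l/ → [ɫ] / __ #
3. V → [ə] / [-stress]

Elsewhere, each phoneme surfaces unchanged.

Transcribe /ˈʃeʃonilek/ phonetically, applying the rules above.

[ˈʃeʃənələk]

/ʃ/ (word-initial): no rule targets it → [ʃ].
/e/ — between /ʃ/ and /ʃ/; rule 3 does not apply here → [e].
/ʃ/ (between /e/ and /o/): no rule targets it → [ʃ].
Rule 3 applies to /o/ (between /ʃ/ and /n/: in an unstressed syllable) → [ə].
/n/ (between /o/ and /i/): rule 1 targets it, but not before a labial or velar stop → unchanged [n].
/i/ (between /n/ and /l/) occurs in an unstressed syllable → [ə] by rule 3.
/l/ — between /i/ and /e/; rule 2 does not apply here → [l].
/e/ (between /l/ and /k/) occurs in an unstressed syllable → [ə] by rule 3.
/k/ (word-final) is unaffected → [k].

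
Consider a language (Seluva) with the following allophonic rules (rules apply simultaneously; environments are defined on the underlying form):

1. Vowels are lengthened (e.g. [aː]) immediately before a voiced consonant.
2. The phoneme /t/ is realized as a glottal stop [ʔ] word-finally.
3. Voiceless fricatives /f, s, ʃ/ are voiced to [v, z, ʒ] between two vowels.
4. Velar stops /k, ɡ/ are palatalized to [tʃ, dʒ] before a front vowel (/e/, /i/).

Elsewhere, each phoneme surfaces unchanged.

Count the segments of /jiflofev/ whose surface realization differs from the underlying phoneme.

2

Segments that undergo a rule: /f/ → [v] (rule 3); /e/ → [eː] (rule 1).
All other segments surface unchanged.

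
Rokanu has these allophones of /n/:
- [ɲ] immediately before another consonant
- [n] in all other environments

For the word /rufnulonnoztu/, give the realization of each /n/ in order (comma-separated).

[n], [ɲ], [n]

Occurrence 1 (position 4): no conditioning environment matches → elsewhere allophone [n].
Occurrence 2 (position 8): immediately before another consonant → [ɲ].
Occurrence 3 (position 9): no conditioning environment matches → elsewhere allophone [n].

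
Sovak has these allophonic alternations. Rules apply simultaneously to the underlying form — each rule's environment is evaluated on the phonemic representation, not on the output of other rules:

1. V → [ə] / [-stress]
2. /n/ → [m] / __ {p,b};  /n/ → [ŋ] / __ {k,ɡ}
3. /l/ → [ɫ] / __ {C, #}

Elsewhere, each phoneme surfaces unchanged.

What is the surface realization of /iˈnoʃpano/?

/i/ — word-initial, in an unstressed syllable — surfaces as [ə] (rule 1).
/n/ (between /i/ and /o/) fails the environment for rule 2, so it stays [n].
/o/ (between /n/ and /ʃ/) is in the target of rule 1 but the environment (in an unstressed syllable) is not met → [o].
/a/ (between /p/ and /n/) occurs in an unstressed syllable → [ə] by rule 1.
/n/ (between /a/ and /o/): rule 2 targets it, but not before a labial or velar stop → unchanged [n].
/o/ meets the environment for rule 1 (in an unstressed syllable) → [ə].

[əˈnoʃpənə]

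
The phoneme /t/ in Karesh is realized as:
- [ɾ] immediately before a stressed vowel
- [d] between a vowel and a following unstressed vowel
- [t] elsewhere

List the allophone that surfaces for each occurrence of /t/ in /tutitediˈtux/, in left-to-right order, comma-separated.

Occurrence 1 (position 1): no conditioning environment matches → elsewhere allophone [t].
Occurrence 2 (position 3): between a vowel and a following unstressed vowel → [d].
Occurrence 3 (position 5): between a vowel and a following unstressed vowel → [d].
Occurrence 4 (position 9): immediately before a stressed vowel → [ɾ].

[t], [d], [d], [ɾ]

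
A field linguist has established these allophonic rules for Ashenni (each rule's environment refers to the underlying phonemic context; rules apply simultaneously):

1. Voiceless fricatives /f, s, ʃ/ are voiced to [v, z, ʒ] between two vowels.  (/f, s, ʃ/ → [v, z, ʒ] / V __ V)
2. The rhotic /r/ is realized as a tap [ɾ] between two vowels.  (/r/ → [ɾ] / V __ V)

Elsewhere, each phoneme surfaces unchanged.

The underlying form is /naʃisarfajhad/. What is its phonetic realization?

/ʃ/ — between /a/ and /i/, between two vowels — surfaces as [ʒ] (rule 1).
/s/ (between /i/ and /a/) occurs between two vowels → [z] by rule 1.
/r/ (between /a/ and /f/): rule 2 targets it, but not between two vowels → unchanged [r].
/f/ (between /r/ and /a/): rule 1 targets it, but not between two vowels → unchanged [f].

[naʒizarfajhad]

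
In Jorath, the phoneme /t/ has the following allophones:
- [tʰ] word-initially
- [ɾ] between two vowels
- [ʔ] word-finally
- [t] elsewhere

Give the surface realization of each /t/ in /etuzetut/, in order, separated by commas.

[ɾ], [ɾ], [ʔ]

Occurrence 1 (position 2): between two vowels → [ɾ].
Occurrence 2 (position 6): between two vowels → [ɾ].
Occurrence 3 (position 8): word-finally → [ʔ].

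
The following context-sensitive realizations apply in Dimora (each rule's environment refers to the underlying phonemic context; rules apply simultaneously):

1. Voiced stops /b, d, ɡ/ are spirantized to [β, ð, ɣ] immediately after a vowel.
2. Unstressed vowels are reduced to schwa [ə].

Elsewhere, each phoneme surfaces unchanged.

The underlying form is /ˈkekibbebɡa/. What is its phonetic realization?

/e/ (between /k/ and /k/) is in the target of rule 2 but the environment (in an unstressed syllable) is not met → [e].
Rule 2 applies to /i/ (between /k/ and /b/: in an unstressed syllable) → [ə].
/b/ (between /i/ and /b/): immediately after a vowel, so rule 1 applies → [β].
/b/ — between /b/ and /e/; rule 1 does not apply here → [b].
/e/ (between /b/ and /b/) occurs in an unstressed syllable → [ə] by rule 2.
/b/ (between /e/ and /ɡ/) occurs immediately after a vowel → [β] by rule 1.
/ɡ/ (between /b/ and /a/) fails the environment for rule 1, so it stays [ɡ].
/a/ meets the environment for rule 2 (in an unstressed syllable) → [ə].

[ˈkekəβbəβɡə]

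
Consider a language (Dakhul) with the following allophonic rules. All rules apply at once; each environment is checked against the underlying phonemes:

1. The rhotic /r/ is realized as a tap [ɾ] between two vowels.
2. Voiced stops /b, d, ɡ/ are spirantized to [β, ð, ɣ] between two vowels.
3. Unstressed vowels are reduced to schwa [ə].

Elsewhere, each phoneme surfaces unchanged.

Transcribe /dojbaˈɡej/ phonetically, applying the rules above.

[dəjbəˈɣej]

/d/ (word-initial) fails the environment for rule 2, so it stays [d].
/o/ — between /d/ and /j/, in an unstressed syllable — surfaces as [ə] (rule 3).
/j/ (between /o/ and /b/): no rule targets it → [j].
/b/ (between /j/ and /a/) fails the environment for rule 2, so it stays [b].
/a/ (between /b/ and /ɡ/): in an unstressed syllable, so rule 3 applies → [ə].
/ɡ/ (between /a/ and /e/): between two vowels, so rule 2 applies → [ɣ].
/e/ — between /ɡ/ and /j/; rule 3 does not apply here → [e].
/j/ (word-final) is unaffected → [j].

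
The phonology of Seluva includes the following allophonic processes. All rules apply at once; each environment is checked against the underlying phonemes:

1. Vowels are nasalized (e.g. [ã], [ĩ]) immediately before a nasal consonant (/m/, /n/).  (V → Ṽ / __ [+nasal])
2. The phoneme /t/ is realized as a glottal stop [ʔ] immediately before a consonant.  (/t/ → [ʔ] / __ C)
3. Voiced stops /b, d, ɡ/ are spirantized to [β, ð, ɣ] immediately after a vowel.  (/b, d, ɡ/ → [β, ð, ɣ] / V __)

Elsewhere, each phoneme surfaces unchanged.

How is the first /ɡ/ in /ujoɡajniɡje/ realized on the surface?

/ɡ/ meets the environment for rule 3 (immediately after a vowel) → [ɣ].

[ɣ]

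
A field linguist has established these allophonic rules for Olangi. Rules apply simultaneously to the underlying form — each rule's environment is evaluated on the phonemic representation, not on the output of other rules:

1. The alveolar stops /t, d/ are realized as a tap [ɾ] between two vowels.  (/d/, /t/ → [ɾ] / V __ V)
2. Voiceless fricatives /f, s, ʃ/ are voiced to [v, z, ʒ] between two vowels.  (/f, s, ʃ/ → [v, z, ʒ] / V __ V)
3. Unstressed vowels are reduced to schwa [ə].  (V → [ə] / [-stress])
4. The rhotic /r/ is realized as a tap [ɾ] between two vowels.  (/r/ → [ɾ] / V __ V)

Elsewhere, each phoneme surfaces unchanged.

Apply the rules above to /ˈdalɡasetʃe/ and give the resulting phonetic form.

/d/ — word-initial; rule 1 does not apply here → [d].
/a/ — between /d/ and /l/; rule 3 does not apply here → [a].
/l/ — not in any rule's target class → [l].
/ɡ/ (between /l/ and /a/): no rule targets it → [ɡ].
/a/ (between /ɡ/ and /s/): in an unstressed syllable, so rule 3 applies → [ə].
Rule 2 applies to /s/ (between /a/ and /e/: between two vowels) → [z].
/e/ (between /s/ and /t/): in an unstressed syllable, so rule 3 applies → [ə].
/t/ (between /e/ and /ʃ/) is in the target of rule 1 but the environment (between two vowels) is not met → [t].
/ʃ/ (between /t/ and /e/) fails the environment for rule 2, so it stays [ʃ].
/e/ — word-final, in an unstressed syllable — surfaces as [ə] (rule 3).

[ˈdalɡəzətʃə]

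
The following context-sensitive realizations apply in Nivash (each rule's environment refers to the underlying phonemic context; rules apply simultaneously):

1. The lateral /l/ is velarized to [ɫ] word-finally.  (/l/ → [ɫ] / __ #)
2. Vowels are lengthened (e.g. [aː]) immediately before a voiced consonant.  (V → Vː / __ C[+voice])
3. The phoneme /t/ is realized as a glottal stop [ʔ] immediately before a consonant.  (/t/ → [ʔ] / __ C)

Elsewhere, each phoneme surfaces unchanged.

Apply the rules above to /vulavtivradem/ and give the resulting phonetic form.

/u/ — between /v/ and /l/, before a voiced consonant — surfaces as [uː] (rule 2).
/l/ (between /u/ and /a/): rule 1 targets it, but not word-finally → unchanged [l].
/a/ meets the environment for rule 2 (before a voiced consonant) → [aː].
/t/ (between /v/ and /i/) is in the target of rule 3 but the environment (immediately before a consonant) is not met → [t].
/i/ (between /t/ and /v/): before a voiced consonant, so rule 2 applies → [iː].
/a/ — between /r/ and /d/, before a voiced consonant — surfaces as [aː] (rule 2).
/e/ (between /d/ and /m/): before a voiced consonant, so rule 2 applies → [eː].

[vuːlaːvtiːvraːdeːm]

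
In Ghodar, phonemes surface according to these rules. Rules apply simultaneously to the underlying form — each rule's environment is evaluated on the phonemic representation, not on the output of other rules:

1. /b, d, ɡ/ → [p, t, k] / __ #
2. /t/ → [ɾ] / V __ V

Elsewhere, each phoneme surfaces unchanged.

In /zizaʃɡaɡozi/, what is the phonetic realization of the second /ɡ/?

[ɡ]

/ɡ/ (between /a/ and /o/) fails the environment for rule 1, so it stays [ɡ].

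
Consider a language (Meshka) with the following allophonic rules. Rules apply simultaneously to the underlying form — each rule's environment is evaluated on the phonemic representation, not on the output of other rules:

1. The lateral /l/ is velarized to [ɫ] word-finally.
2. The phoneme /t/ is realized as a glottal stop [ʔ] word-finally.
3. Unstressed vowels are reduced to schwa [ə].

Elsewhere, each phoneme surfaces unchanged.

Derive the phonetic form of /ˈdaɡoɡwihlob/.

[ˈdaɡəɡwəhləb]

/d/ stays [d].
/a/ (between /d/ and /ɡ/) fails the environment for rule 3, so it stays [a].
/ɡ/ — not in any rule's target class → [ɡ].
/o/ (between /ɡ/ and /ɡ/): in an unstressed syllable, so rule 3 applies → [ə].
/ɡ/ stays [ɡ].
/w/ stays [w].
/i/ (between /w/ and /h/) occurs in an unstressed syllable → [ə] by rule 3.
/h/ (between /i/ and /l/) is unaffected → [h].
/l/ (between /h/ and /o/): rule 1 targets it, but not word-finally → unchanged [l].
/o/ (between /l/ and /b/) occurs in an unstressed syllable → [ə] by rule 3.
/b/ (word-final): no rule targets it → [b].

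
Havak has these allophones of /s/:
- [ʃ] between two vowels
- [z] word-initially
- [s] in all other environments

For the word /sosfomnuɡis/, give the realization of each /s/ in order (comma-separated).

[z], [s], [s]

Occurrence 1 (position 1): word-initially → [z].
Occurrence 2 (position 3): no conditioning environment matches → elsewhere allophone [s].
Occurrence 3 (position 11): no conditioning environment matches → elsewhere allophone [s].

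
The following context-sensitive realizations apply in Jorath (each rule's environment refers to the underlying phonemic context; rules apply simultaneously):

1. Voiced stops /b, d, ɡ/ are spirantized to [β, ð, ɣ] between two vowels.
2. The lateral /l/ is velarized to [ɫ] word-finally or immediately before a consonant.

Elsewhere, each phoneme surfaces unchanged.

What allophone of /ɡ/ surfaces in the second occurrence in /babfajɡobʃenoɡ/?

[ɡ]

/ɡ/ (word-final) fails the environment for rule 1, so it stays [ɡ].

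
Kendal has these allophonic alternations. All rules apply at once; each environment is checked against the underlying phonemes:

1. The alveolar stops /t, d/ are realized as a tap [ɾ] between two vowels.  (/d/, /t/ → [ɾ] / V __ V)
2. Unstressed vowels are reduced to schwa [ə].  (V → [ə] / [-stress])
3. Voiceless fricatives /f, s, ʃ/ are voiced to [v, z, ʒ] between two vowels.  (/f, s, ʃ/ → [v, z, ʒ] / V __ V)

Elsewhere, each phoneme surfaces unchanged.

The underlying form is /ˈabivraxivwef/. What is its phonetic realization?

/a/ (word-initial): rule 2 targets it, but not in an unstressed syllable → unchanged [a].
Rule 2 applies to /i/ (between /b/ and /v/: in an unstressed syllable) → [ə].
/a/ meets the environment for rule 2 (in an unstressed syllable) → [ə].
/i/ meets the environment for rule 2 (in an unstressed syllable) → [ə].
Rule 2 applies to /e/ (between /w/ and /f/: in an unstressed syllable) → [ə].
/f/ — word-final; rule 3 does not apply here → [f].

[ˈabəvrəxəvwəf]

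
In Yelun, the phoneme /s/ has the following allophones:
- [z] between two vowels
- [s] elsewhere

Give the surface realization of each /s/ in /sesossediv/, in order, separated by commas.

Occurrence 1 (position 1): no conditioning environment matches → elsewhere allophone [s].
Occurrence 2 (position 3): between two vowels → [z].
Occurrence 3 (position 5): no conditioning environment matches → elsewhere allophone [s].
Occurrence 4 (position 6): no conditioning environment matches → elsewhere allophone [s].

[s], [z], [s], [s]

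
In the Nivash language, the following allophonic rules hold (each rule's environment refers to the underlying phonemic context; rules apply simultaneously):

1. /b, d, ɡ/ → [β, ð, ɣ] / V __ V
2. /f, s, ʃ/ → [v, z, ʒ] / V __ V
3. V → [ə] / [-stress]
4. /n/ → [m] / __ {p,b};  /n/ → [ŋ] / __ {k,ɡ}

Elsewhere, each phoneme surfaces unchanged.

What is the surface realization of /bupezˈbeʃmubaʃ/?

/b/ (word-initial): rule 1 targets it, but not between two vowels → unchanged [b].
Rule 3 applies to /u/ (between /b/ and /p/: in an unstressed syllable) → [ə].
/e/ (between /p/ and /z/): in an unstressed syllable, so rule 3 applies → [ə].
/b/ (between /z/ and /e/) fails the environment for rule 1, so it stays [b].
/e/ (between /b/ and /ʃ/) is in the target of rule 3 but the environment (in an unstressed syllable) is not met → [e].
/ʃ/ (between /e/ and /m/) is in the target of rule 2 but the environment (between two vowels) is not met → [ʃ].
Rule 3 applies to /u/ (between /m/ and /b/: in an unstressed syllable) → [ə].
/b/ (between /u/ and /a/) occurs between two vowels → [β] by rule 1.
/a/ — between /b/ and /ʃ/, in an unstressed syllable — surfaces as [ə] (rule 3).
/ʃ/ (word-final) fails the environment for rule 2, so it stays [ʃ].

[bəpəzˈbeʃməβəʃ]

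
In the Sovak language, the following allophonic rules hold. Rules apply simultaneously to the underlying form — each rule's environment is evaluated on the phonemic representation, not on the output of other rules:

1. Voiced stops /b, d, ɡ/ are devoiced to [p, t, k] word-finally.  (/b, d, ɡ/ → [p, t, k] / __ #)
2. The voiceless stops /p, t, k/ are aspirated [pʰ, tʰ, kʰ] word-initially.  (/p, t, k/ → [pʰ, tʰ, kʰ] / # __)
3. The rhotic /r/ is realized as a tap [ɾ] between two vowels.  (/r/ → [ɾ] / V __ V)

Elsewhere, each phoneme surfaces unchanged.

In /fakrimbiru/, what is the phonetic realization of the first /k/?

/k/ — between /a/ and /r/; rule 2 does not apply here → [k].

[k]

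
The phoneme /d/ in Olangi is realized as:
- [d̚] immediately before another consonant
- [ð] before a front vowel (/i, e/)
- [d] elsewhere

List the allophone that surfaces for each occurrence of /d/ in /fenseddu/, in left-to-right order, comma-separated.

[d̚], [d]

Occurrence 1 (position 6): immediately before another consonant → [d̚].
Occurrence 2 (position 7): no conditioning environment matches → elsewhere allophone [d].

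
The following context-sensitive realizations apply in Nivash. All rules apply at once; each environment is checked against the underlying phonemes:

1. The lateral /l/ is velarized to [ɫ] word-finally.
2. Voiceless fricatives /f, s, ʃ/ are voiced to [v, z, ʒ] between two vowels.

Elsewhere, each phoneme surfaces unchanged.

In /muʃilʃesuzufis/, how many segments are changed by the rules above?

Segments that undergo a rule: /ʃ/ → [ʒ] (rule 2); /s/ → [z] (rule 2); /f/ → [v] (rule 2).
All other segments surface unchanged.

3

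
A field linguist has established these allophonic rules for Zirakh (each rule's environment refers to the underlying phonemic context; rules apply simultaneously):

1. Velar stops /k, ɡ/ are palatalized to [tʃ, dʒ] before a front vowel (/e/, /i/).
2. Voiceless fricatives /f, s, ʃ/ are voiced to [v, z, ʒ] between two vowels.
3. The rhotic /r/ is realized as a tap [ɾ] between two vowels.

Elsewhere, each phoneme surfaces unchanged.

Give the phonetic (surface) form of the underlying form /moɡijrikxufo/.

[modʒijrikxuvo]

/m/ stays [m].
/o/ — not in any rule's target class → [o].
/ɡ/ (between /o/ and /i/): before a front vowel, so rule 1 applies → [dʒ].
/i/ (between /ɡ/ and /j/): no rule targets it → [i].
/j/ — not in any rule's target class → [j].
/r/ (between /j/ and /i/) fails the environment for rule 3, so it stays [r].
/i/ — not in any rule's target class → [i].
/k/ (between /i/ and /x/) is in the target of rule 1 but the environment (before a front vowel) is not met → [k].
/x/ (between /k/ and /u/): no rule targets it → [x].
/u/ — not in any rule's target class → [u].
/f/ (between /u/ and /o/) occurs between two vowels → [v] by rule 2.
/o/ (word-final) is unaffected → [o].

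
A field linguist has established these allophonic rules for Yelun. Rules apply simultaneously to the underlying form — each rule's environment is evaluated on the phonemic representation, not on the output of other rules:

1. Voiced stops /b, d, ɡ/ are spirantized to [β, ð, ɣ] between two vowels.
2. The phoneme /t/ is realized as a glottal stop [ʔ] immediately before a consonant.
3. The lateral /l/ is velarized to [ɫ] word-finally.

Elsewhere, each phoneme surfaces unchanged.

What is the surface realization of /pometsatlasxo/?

/p/ (word-initial): no rule targets it → [p].
/o/ (between /p/ and /m/) is unaffected → [o].
/m/ (between /o/ and /e/): no rule targets it → [m].
/e/ — not in any rule's target class → [e].
Rule 2 applies to /t/ (between /e/ and /s/: immediately before a consonant) → [ʔ].
/s/ stays [s].
/a/ stays [a].
/t/ meets the environment for rule 2 (immediately before a consonant) → [ʔ].
/l/ (between /t/ and /a/): rule 3 targets it, but not word-finally → unchanged [l].
/a/ — not in any rule's target class → [a].
/s/ (between /a/ and /x/) is unaffected → [s].
/x/ (between /s/ and /o/) is unaffected → [x].
/o/ stays [o].

[pomeʔsaʔlasxo]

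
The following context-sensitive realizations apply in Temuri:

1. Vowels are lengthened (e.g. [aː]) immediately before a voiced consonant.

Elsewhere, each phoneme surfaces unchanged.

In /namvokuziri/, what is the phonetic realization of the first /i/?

Rule 1 applies to /i/ (between /z/ and /r/: before a voiced consonant) → [iː].

[iː]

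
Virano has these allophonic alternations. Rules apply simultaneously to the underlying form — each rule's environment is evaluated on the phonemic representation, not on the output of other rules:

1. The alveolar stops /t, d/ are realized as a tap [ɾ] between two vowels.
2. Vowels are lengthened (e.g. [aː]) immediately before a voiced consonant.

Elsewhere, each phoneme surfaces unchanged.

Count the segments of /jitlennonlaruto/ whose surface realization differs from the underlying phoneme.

Segments that undergo a rule: /e/ → [eː] (rule 2); /o/ → [oː] (rule 2); /a/ → [aː] (rule 2); /t/ → [ɾ] (rule 1).
All other segments surface unchanged.

4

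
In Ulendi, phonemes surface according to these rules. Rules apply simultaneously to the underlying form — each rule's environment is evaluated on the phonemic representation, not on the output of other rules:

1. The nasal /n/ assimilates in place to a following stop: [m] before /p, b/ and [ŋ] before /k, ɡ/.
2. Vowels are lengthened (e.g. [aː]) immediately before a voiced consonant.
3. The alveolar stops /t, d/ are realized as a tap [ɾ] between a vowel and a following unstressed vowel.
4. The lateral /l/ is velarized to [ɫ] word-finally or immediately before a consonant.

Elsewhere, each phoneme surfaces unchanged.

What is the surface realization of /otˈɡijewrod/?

[otˈɡiːjeːwroːd]

/o/ (word-initial) fails the environment for rule 2, so it stays [o].
/t/ (between /o/ and /ɡ/) is in the target of rule 3 but the environment (between a vowel and a following unstressed vowel) is not met → [t].
/ɡ/ (between /t/ and /i/) is unaffected → [ɡ].
/i/ meets the environment for rule 2 (before a voiced consonant) → [iː].
/j/ — not in any rule's target class → [j].
/e/ (between /j/ and /w/) occurs before a voiced consonant → [eː] by rule 2.
/w/ — not in any rule's target class → [w].
/r/ (between /w/ and /o/) is unaffected → [r].
/o/ (between /r/ and /d/): before a voiced consonant, so rule 2 applies → [oː].
/d/ (word-final): rule 3 targets it, but not between a vowel and a following unstressed vowel → unchanged [d].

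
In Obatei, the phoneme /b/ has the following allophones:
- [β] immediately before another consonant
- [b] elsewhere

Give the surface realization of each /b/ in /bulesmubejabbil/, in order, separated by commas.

[b], [b], [β], [b]

Occurrence 1 (position 1): no conditioning environment matches → elsewhere allophone [b].
Occurrence 2 (position 8): no conditioning environment matches → elsewhere allophone [b].
Occurrence 3 (position 12): immediately before another consonant → [β].
Occurrence 4 (position 13): no conditioning environment matches → elsewhere allophone [b].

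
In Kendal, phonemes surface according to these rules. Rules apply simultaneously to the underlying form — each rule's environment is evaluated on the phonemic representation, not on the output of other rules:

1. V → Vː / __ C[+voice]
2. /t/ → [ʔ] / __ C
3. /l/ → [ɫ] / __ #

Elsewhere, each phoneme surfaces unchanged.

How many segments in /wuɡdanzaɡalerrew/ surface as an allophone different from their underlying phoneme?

6

Segments that undergo a rule: /u/ → [uː] (rule 1); /a/ → [aː] (rule 1); /a/ → [aː] (rule 1); /a/ → [aː] (rule 1); /e/ → [eː] (rule 1); /e/ → [eː] (rule 1).
All other segments surface unchanged.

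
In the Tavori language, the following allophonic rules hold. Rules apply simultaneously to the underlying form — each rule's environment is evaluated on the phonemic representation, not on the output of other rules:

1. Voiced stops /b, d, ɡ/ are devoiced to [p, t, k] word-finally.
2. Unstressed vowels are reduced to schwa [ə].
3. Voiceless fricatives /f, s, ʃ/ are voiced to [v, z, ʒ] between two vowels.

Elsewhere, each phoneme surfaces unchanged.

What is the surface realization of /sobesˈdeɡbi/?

[səbəsˈdeɡbə]

/s/ (word-initial) fails the environment for rule 3, so it stays [s].
/o/ — between /s/ and /b/, in an unstressed syllable — surfaces as [ə] (rule 2).
/b/ (between /o/ and /e/): rule 1 targets it, but not word-finally → unchanged [b].
/e/ (between /b/ and /s/) occurs in an unstressed syllable → [ə] by rule 2.
/s/ (between /e/ and /d/) is in the target of rule 3 but the environment (between two vowels) is not met → [s].
/d/ (between /s/ and /e/) fails the environment for rule 1, so it stays [d].
/e/ (between /d/ and /ɡ/) is in the target of rule 2 but the environment (in an unstressed syllable) is not met → [e].
/ɡ/ (between /e/ and /b/) is in the target of rule 1 but the environment (word-finally) is not met → [ɡ].
/b/ (between /ɡ/ and /i/) is in the target of rule 1 but the environment (word-finally) is not met → [b].
/i/ meets the environment for rule 2 (in an unstressed syllable) → [ə].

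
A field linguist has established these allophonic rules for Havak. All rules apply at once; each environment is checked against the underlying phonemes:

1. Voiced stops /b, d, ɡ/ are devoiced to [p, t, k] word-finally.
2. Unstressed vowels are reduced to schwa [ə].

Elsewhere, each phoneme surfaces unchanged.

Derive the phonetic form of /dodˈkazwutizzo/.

/d/ — word-initial; rule 1 does not apply here → [d].
/o/ (between /d/ and /d/): in an unstressed syllable, so rule 2 applies → [ə].
/d/ (between /o/ and /k/) fails the environment for rule 1, so it stays [d].
/k/ (between /d/ and /a/): no rule targets it → [k].
/a/ (between /k/ and /z/) is in the target of rule 2 but the environment (in an unstressed syllable) is not met → [a].
/z/ (between /a/ and /w/): no rule targets it → [z].
/w/ (between /z/ and /u/): no rule targets it → [w].
/u/ (between /w/ and /t/): in an unstressed syllable, so rule 2 applies → [ə].
/t/ (between /u/ and /i/): no rule targets it → [t].
/i/ — between /t/ and /z/, in an unstressed syllable — surfaces as [ə] (rule 2).
/z/ (between /i/ and /z/): no rule targets it → [z].
/z/ (between /z/ and /o/) is unaffected → [z].
/o/ (word-final): in an unstressed syllable, so rule 2 applies → [ə].

[dədˈkazwətəzzə]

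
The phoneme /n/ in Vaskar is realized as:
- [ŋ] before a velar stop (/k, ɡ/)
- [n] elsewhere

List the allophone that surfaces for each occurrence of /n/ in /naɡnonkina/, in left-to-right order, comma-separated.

[n], [n], [ŋ], [n]

Occurrence 1 (position 1): no conditioning environment matches → elsewhere allophone [n].
Occurrence 2 (position 4): no conditioning environment matches → elsewhere allophone [n].
Occurrence 3 (position 6): before a velar stop → [ŋ].
Occurrence 4 (position 9): no conditioning environment matches → elsewhere allophone [n].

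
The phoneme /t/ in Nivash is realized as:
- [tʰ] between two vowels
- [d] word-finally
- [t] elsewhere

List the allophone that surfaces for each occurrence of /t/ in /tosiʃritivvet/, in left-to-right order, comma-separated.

[t], [tʰ], [d]

Occurrence 1 (position 1): no conditioning environment matches → elsewhere allophone [t].
Occurrence 2 (position 8): between two vowels → [tʰ].
Occurrence 3 (position 13): word-finally → [d].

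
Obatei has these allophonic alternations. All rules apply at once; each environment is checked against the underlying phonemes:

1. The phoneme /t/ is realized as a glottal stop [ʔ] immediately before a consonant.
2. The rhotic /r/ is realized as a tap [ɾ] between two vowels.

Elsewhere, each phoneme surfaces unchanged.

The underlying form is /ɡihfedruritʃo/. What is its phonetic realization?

/ɡ/ stays [ɡ].
/i/ (between /ɡ/ and /h/) is unaffected → [i].
/h/ (between /i/ and /f/) is unaffected → [h].
/f/ stays [f].
/e/ (between /f/ and /d/) is unaffected → [e].
/d/ (between /e/ and /r/) is unaffected → [d].
/r/ (between /d/ and /u/) fails the environment for rule 2, so it stays [r].
/u/ (between /r/ and /r/): no rule targets it → [u].
Rule 2 applies to /r/ (between /u/ and /i/: between two vowels) → [ɾ].
/i/ stays [i].
/t/ (between /i/ and /ʃ/) occurs immediately before a consonant → [ʔ] by rule 1.
/ʃ/ stays [ʃ].
/o/ stays [o].

[ɡihfedruɾiʔʃo]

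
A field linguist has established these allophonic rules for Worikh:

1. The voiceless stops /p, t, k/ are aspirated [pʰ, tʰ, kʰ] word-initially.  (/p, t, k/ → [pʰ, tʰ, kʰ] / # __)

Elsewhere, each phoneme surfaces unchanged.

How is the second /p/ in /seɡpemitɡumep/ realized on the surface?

[p]

/p/ — word-final; rule 1 does not apply here → [p].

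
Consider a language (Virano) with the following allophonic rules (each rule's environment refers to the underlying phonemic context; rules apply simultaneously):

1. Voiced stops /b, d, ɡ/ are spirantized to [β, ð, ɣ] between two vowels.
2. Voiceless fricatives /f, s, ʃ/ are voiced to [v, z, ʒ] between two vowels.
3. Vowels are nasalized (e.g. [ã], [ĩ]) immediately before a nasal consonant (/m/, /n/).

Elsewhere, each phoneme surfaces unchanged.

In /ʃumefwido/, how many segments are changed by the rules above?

Segments that undergo a rule: /u/ → [ũ] (rule 3); /d/ → [ð] (rule 1).
All other segments surface unchanged.

2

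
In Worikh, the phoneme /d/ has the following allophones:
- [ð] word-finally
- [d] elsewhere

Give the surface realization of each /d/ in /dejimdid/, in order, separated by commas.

Occurrence 1 (position 1): no conditioning environment matches → elsewhere allophone [d].
Occurrence 2 (position 6): no conditioning environment matches → elsewhere allophone [d].
Occurrence 3 (position 8): word-finally → [ð].

[d], [d], [ð]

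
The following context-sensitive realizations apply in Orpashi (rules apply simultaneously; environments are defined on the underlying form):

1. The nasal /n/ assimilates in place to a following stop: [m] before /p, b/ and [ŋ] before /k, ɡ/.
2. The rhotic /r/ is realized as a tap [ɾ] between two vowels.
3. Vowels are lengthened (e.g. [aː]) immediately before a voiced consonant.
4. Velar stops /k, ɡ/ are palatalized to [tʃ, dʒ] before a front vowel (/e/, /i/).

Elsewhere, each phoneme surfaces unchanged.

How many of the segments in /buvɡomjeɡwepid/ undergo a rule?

4

Segments that undergo a rule: /u/ → [uː] (rule 3); /o/ → [oː] (rule 3); /e/ → [eː] (rule 3); /i/ → [iː] (rule 3).
All other segments surface unchanged.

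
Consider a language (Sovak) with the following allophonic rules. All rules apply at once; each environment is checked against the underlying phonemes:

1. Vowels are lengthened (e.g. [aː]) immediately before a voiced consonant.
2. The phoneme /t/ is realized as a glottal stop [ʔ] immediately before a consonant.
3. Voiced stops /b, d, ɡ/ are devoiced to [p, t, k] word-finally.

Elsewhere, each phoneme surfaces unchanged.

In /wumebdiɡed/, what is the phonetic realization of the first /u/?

[uː]

/u/ (between /w/ and /m/): before a voiced consonant, so rule 1 applies → [uː].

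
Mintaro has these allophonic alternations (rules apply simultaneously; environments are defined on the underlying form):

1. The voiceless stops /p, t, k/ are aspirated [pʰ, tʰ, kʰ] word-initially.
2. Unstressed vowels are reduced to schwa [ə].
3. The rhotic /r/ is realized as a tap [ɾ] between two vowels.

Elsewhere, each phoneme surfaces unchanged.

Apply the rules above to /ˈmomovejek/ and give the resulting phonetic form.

[ˈmoməvəjək]

/m/ stays [m].
/o/ — between /m/ and /m/; rule 2 does not apply here → [o].
/m/ stays [m].
/o/ (between /m/ and /v/): in an unstressed syllable, so rule 2 applies → [ə].
/v/ — not in any rule's target class → [v].
/e/ meets the environment for rule 2 (in an unstressed syllable) → [ə].
/j/ (between /e/ and /e/): no rule targets it → [j].
/e/ (between /j/ and /k/) occurs in an unstressed syllable → [ə] by rule 2.
/k/ (word-final) fails the environment for rule 1, so it stays [k].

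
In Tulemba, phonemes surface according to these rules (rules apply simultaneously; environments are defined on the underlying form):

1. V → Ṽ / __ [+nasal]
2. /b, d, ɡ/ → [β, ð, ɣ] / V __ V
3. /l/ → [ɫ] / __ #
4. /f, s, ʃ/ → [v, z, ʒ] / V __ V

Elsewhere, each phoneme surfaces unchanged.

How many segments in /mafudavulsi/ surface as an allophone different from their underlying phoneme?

Segments that undergo a rule: /f/ → [v] (rule 4); /d/ → [ð] (rule 2).
All other segments surface unchanged.

2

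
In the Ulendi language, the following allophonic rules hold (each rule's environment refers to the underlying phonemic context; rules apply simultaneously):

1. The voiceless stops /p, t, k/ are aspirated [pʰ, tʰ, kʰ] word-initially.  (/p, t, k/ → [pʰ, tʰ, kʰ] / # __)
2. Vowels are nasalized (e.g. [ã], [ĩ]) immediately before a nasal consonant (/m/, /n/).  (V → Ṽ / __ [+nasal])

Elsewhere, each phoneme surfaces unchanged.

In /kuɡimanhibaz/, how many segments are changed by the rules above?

Segments that undergo a rule: /k/ → [kʰ] (rule 1); /i/ → [ĩ] (rule 2); /a/ → [ã] (rule 2).
All other segments surface unchanged.

3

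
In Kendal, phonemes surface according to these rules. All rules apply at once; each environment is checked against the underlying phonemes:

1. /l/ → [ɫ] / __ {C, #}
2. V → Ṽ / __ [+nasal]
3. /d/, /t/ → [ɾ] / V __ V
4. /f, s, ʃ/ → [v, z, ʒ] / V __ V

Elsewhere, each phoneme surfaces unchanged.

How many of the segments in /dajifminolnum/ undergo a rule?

Segments that undergo a rule: /i/ → [ĩ] (rule 2); /l/ → [ɫ] (rule 1); /u/ → [ũ] (rule 2).
All other segments surface unchanged.

3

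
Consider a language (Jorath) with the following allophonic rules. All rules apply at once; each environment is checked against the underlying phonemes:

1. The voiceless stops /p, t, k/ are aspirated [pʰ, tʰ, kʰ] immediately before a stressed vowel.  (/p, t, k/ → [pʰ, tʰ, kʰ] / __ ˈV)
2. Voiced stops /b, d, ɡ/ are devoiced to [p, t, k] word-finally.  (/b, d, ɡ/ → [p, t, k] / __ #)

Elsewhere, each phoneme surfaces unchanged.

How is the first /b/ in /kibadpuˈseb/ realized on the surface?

[b]

/b/ (between /i/ and /a/) fails the environment for rule 2, so it stays [b].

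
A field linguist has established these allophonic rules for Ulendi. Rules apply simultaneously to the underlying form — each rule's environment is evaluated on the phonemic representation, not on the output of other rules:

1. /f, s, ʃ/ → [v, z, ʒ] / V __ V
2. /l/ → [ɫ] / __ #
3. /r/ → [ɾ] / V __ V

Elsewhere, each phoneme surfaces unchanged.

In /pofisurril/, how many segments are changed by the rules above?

3

Segments that undergo a rule: /f/ → [v] (rule 1); /s/ → [z] (rule 1); /l/ → [ɫ] (rule 2).
All other segments surface unchanged.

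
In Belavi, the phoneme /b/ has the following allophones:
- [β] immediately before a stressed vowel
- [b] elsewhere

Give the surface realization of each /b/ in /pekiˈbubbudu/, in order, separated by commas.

[β], [b], [b]

Occurrence 1 (position 5): immediately before a stressed vowel → [β].
Occurrence 2 (position 7): no conditioning environment matches → elsewhere allophone [b].
Occurrence 3 (position 8): no conditioning environment matches → elsewhere allophone [b].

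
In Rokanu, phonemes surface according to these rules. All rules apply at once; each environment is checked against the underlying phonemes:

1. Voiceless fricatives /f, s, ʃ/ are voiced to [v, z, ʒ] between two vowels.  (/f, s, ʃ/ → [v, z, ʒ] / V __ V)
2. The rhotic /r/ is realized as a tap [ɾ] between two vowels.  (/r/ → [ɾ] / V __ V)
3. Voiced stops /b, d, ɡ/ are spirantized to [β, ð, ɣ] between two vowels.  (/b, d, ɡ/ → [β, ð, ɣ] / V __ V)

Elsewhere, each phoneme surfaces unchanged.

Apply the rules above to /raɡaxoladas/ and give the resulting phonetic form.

/r/ (word-initial): rule 2 targets it, but not between two vowels → unchanged [r].
/ɡ/ meets the environment for rule 3 (between two vowels) → [ɣ].
/d/ (between /a/ and /a/): between two vowels, so rule 3 applies → [ð].
/s/ — word-final; rule 1 does not apply here → [s].

[raɣaxolaðas]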